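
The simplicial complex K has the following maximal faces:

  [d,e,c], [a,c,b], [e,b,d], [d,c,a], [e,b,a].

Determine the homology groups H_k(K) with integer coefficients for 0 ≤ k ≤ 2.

We work with the vertex ordering a < b < c < d < e. The simplices of K, each written with vertices in increasing order, are:

  0-simplices (5): a, b, c, d, e
  1-simplices (10): ab, ac, ad, ae, bc, bd, be, cd, ce, de
  2-simplices (5): abc, abe, acd, bde, cde

giving chain groups C_0 ≅ Z^5, C_1 ≅ Z^10, C_2 ≅ Z^5.

Boundary ∂_1: C_1 → C_0 is given by ∂[p,q] = [q] − [p]. For instance
  ∂ce = e − c.
This gives a 5×10 integer matrix of rank 4; reducing to Smith normal form yields diagonal entries (1,1,1,1).

Boundary ∂_2: C_2 → C_1 sends each 2-simplex [p,q,r] to [q,r] − [p,r] + [p,q]. For instance
  ∂acd = cd − ad + ac,
  ∂abe = be − ae + ab.
The 10×5 boundary matrix has rank 5 and Smith normal form diag(1,1,1,1,1).

Reading off H_k = ker ∂_k / im ∂_{k+1}:

  H_0: rank C_0 − rank ∂_1 = 5 − 4 = 1, and the invariant factors of ∂_1 are all 1, so H_0 ≅ Z.
  H_1: rank ker ∂_1 − rank ∂_2 = (10 − 4) − 5 = 1, and the invariant factors of ∂_2 are all 1, so H_1 ≅ Z.
  H_2: rank ker ∂_2 − rank ∂_3 = (5 − 5) − 0 = 0, and there is no ∂_3, so H_2 ≅ 0.

H_0 = Z,  H_1 = Z,  H_2 = 0.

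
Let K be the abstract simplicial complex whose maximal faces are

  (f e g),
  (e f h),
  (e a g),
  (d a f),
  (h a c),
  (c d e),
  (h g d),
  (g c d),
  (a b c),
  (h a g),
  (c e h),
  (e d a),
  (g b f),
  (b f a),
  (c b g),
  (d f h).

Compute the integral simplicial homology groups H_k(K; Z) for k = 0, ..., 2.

H_0 ≅ Z,  H_1 ≅ Z^2,  H_2 ≅ Z.

Order the vertices as a < b < c < d < e < f < g < h. Listing each simplex with vertices in this order, K has dimension 2 with simplices:

  0-simplices (8): a, b, c, d, e, f, g, h
  1-simplices (24): ab, ac, ad, ae, af, ag, ah, bc, bf, bg, cd, ce, cg, ch, de, df, dg, dh, ef, eg, eh, fg, fh, gh
  2-simplices (16): abc, abf, ach, ade, adf, aeg, agh, bcg, bfg, cde, cdg, ceh, dfh, dgh, efg, efh

Hence C_0 ≅ Z^8, C_1 ≅ Z^24, C_2 ≅ Z^16.

The boundary map ∂_1: C_1 → C_0 is given by ∂[p,q] = [q] − [p]. For instance
  ∂ch = h − c.
This gives a 8×24 integer matrix of rank 7; reducing to Smith normal form yields diagonal entries (1,1,1,1,1,1,1).

The boundary map ∂_2: C_2 → C_1 maps a triangle to the signed sum of its edges. For instance
  ∂agh = gh − ah + ag,
  ∂bcg = cg − bg + bc.
The resulting 24×16 matrix has rank 15, and its Smith normal form has invariant factors (1,1,1,1,1,1,1,1,1,1,1,1,1,1,1).

Computing H_k = (kernel of ∂_k) / (image of ∂_{k+1}):

  H_0: rank C_0 − rank ∂_1 = 8 − 7 = 1, and the invariant factors of ∂_1 are all 1, so H_0 = Z.
  H_1: rank ker ∂_1 − rank ∂_2 = (24 − 7) − 15 = 2, and the invariant factors of ∂_2 are all 1, so H_1 = Z^2.
  H_2: rank ker ∂_2 − rank ∂_3 = (16 − 15) − 0 = 1, and there is no ∂_3, so H_2 = Z.

(K is a triangulation of the torus T^2.)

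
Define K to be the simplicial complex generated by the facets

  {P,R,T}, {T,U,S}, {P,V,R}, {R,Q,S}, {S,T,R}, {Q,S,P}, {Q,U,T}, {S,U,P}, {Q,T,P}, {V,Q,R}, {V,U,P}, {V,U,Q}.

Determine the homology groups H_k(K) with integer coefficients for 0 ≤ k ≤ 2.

H_0 ≅ Z,  H_1 ≅ Z_2,  H_2 = 0.

K has 7 vertices, 18 edges, 12 triangles.
rank ∂_0 = 0, rank ∂_1 = 6 ⇒ b_0 = 7 − 0 − 6 = 1; all invariant factors of ∂_1 are 1 so no torsion. So H_0 = Z.
rank ∂_1 = 6, rank ∂_2 = 12 ⇒ b_1 = 18 − 6 − 12 = 0; ∂_2 has invariant factor(s) [2] giving torsion. So H_1 = Z_2.
rank ∂_2 = 12, rank ∂_3 = 0 ⇒ b_2 = 12 − 12 − 0 = 0. So H_2 = 0.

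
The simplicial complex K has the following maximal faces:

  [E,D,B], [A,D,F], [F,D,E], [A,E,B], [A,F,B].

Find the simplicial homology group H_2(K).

Fix the vertex order A < B < D < E < F and write every simplex with vertices in increasing order. Then dim K = 2 and the simplices of K are:

  0-simplices (5): A, B, D, E, F
  1-simplices (10): AB, AD, AE, AF, BD, BE, BF, DE, DF, EF
  2-simplices (5): ABE, ABF, ADF, BDE, DEF

Hence C_0 ≅ Z^5, C_1 ≅ Z^10, C_2 ≅ Z^5.

∂_1: C_1 → C_0 sends each edge [p,q] (with p < q) to q − p. For instance
  ∂EF = F − E.
As a 5×10 matrix over Z this has rank 4, with invariant factors (1,1,1,1).

The boundary map ∂_2: C_2 → C_1 acts by ∂[p,q,r] = [q,r] − [p,r] + [p,q]. For instance
  ∂BDE = DE − BE + BD,
  ∂ABF = BF − AF + AB.
The 10×5 boundary matrix has rank 5 and Smith normal form diag(1,1,1,1,1).

From H_k ≅ ker(∂_k) / im(∂_{k+1}) we obtain:

  H_2: rank ker ∂_2 − rank ∂_3 = (5 − 5) − 0 = 0, and there is no ∂_3, so H_2 ≅ 0.

H_2 ≅ 0.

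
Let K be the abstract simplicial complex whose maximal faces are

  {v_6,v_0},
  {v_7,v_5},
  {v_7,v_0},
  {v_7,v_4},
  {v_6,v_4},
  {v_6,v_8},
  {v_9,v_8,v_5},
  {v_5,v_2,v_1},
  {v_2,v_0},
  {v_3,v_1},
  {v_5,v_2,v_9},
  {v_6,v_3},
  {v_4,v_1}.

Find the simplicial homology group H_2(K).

Order the vertices as v_0 < v_1 < v_2 < v_3 < v_4 < v_5 < v_6 < v_7 < v_8 < v_9. Listing each simplex with vertices in this order, K has dimension 2 with simplices:

  0-simplices (10): [v_0], [v_1], [v_2], [v_3], [v_4], [v_5], [v_6], [v_7], [v_8], [v_9]
  1-simplices (17): (17 of them)
  2-simplices (3): [v_1,v_2,v_5], [v_2,v_5,v_9], [v_5,v_8,v_9]

so the chain groups are C_0 ≅ Z^10, C_1 ≅ Z^17, C_2 ≅ Z^3.

∂_1: C_1 → C_0 is given by ∂[p,q] = [q] − [p]. For instance
  ∂[v_0,v_2] = [v_2] − [v_0].
The 10×17 boundary matrix has rank 9 and Smith normal form diag(1,1,1,1,1,1,1,1,1).

∂_2: C_2 → C_1 acts by ∂[p,q,r] = [q,r] − [p,r] + [p,q]. For instance
  ∂[v_2,v_5,v_9] = [v_5,v_9] − [v_2,v_9] + [v_2,v_5],
  ∂[v_1,v_2,v_5] = [v_2,v_5] − [v_1,v_5] + [v_1,v_2].
The 17×3 boundary matrix has rank 3 and Smith normal form diag(1,1,1).

Now H_k = ker ∂_k / im ∂_{k+1}, so:

  H_2: rank ker ∂_2 − rank ∂_3 = (3 − 3) − 0 = 0, and there is no ∂_3, so H_2 ≅ 0.

H_2 = 0.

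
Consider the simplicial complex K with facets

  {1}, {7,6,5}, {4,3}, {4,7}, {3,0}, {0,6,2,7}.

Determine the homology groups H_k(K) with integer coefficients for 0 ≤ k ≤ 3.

H_0 = Z^2,  H_1 = Z,  H_2 = 0,  H_3 = 0.

Fix the vertex order 0 < 1 < 2 < 3 < 4 < 5 < 6 < 7 and write every simplex with vertices in increasing order. Then dim K = 3 and the simplices of K are:

  0-simplices (8): [0], [1], [2], [3], [4], [5], [6], [7]
  1-simplices (11): [0,2], [0,3], [0,6], [0,7], [2,6], [2,7], [3,4], [4,7], [5,6], [5,7], [6,7]
  2-simplices (5): [0,2,6], [0,2,7], [0,6,7], [2,6,7], [5,6,7]
  3-simplices (1): [0,2,6,7]

so the chain groups are C_0 ≅ Z^8, C_1 ≅ Z^11, C_2 ≅ Z^5, C_3 ≅ Z^1.

Boundary ∂_1: C_1 → C_0 sends each edge [p,q] (with p < q) to q − p.
As a 8×11 matrix over Z this has rank 6, with invariant factors (1,1,1,1,1,1).

∂_2: C_2 → C_1 sends each 2-simplex [p,q,r] to [q,r] − [p,r] + [p,q]. For instance
  ∂[5,6,7] = [6,7] − [5,7] + [5,6],
  ∂[0,2,7] = [2,7] − [0,7] + [0,2].
As a 11×5 matrix over Z this has rank 4, with invariant factors (1,1,1,1).

Boundary ∂_3: C_3 → C_2 sends each 3-simplex σ to the alternating sum Σ_i (−1)^i (σ with its i-th vertex removed). For instance
  ∂[0,2,6,7] = [2,6,7] − [0,6,7] + [0,2,7] − [0,2,6].
The resulting 5×1 matrix has rank 1, and its Smith normal form has invariant factors (1).

Now H_k = ker ∂_k / im ∂_{k+1}, so:

  H_0: rank C_0 − rank ∂_1 = 8 − 6 = 2, and the invariant factors of ∂_1 are all 1, so H_0 ≅ Z^2.
  H_1: rank ker ∂_1 − rank ∂_2 = (11 − 6) − 4 = 1, and the invariant factors of ∂_2 are all 1, so H_1 ≅ Z.
  H_2: rank ker ∂_2 − rank ∂_3 = (5 − 4) − 1 = 0, and the invariant factors of ∂_3 are all 1, so H_2 ≅ 0.
  H_3: rank ker ∂_3 − rank ∂_4 = (1 − 1) − 0 = 0, and there is no ∂_4, so H_3 ≅ 0.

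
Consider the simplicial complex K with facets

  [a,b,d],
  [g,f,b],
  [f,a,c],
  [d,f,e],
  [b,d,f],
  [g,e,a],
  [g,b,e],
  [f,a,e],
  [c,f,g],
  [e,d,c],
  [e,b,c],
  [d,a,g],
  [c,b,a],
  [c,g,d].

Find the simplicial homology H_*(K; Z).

We work with the vertex ordering a < b < c < d < e < f < g. The simplices of K, each written with vertices in increasing order, are:

  0-simplices (7): a, b, c, d, e, f, g
  1-simplices (21): ab, ac, ad, ae, af, ag, bc, bd, be, bf, bg, cd, ce, cf, cg, de, df, dg, ef, eg, fg
  2-simplices (14): abc, abd, acf, adg, aef, aeg, bce, bdf, beg, bfg, cde, cdg, cfg, def

giving chain groups C_0 ≅ Z^7, C_1 ≅ Z^21, C_2 ≅ Z^14.

Boundary ∂_1: C_1 → C_0 is given by ∂[p,q] = [q] − [p]. For instance
  ∂ae = e − a.
The resulting 7×21 matrix has rank 6, and its Smith normal form has invariant factors (1,1,1,1,1,1).

∂_2: C_2 → C_1 maps a triangle to the signed sum of its edges. For instance
  ∂beg = eg − bg + be,
  ∂acf = cf − af + ac.
This gives a 21×14 integer matrix of rank 13; reducing to Smith normal form yields diagonal entries (1,1,1,1,1,1,1,1,1,1,1,1,1).

From H_k ≅ ker(∂_k) / im(∂_{k+1}) we obtain:

  H_0: rank C_0 − rank ∂_1 = 7 − 6 = 1, and the invariant factors of ∂_1 are all 1, so H_0 ≅ Z.
  H_1: rank ker ∂_1 − rank ∂_2 = (21 − 6) − 13 = 2, and the invariant factors of ∂_2 are all 1, so H_1 ≅ Z^2.
  H_2: rank ker ∂_2 − rank ∂_3 = (14 − 13) − 0 = 1, and there is no ∂_3, so H_2 ≅ Z.

(K is a triangulation of the torus T^2.)

H_0 = Z,  H_1 = Z^2,  H_2 = Z.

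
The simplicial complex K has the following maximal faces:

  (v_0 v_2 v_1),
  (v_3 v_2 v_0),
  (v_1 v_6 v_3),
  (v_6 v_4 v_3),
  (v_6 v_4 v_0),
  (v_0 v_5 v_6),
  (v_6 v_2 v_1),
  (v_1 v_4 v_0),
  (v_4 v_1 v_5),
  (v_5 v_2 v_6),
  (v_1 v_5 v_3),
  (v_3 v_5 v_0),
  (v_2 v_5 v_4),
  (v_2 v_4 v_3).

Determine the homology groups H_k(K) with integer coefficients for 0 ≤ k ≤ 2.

Fix the vertex order v_0 < v_1 < v_2 < v_3 < v_4 < v_5 < v_6 and write every simplex with vertices in increasing order. Then dim K = 2 and the simplices of K are:

  0-simplices (7): [v_0], [v_1], [v_2], [v_3], [v_4], [v_5], [v_6]
  1-simplices (21): (21 of them)
  2-simplices (14): (14 of them)

Hence C_0 ≅ Z^7, C_1 ≅ Z^21, C_2 ≅ Z^14.

Boundary ∂_1: C_1 → C_0 maps an edge to its endpoints' difference, ∂[p,q] = q − p. For instance
  ∂[v_5,v_6] = [v_6] − [v_5].
This gives a 7×21 integer matrix of rank 6; reducing to Smith normal form yields diagonal entries (1,1,1,1,1,1).

Boundary ∂_2: C_2 → C_1 acts by ∂[p,q,r] = [q,r] − [p,r] + [p,q]. For instance
  ∂[v_1,v_3,v_5] = [v_3,v_5] − [v_1,v_5] + [v_1,v_3],
  ∂[v_0,v_1,v_4] = [v_1,v_4] − [v_0,v_4] + [v_0,v_1].
The resulting 21×14 matrix has rank 13, and its Smith normal form has invariant factors (1,1,1,1,1,1,1,1,1,1,1,1,1).

Now H_k = ker ∂_k / im ∂_{k+1}, so:

  H_0: rank C_0 − rank ∂_1 = 7 − 6 = 1, and the invariant factors of ∂_1 are all 1, so H_0 = Z.
  H_1: rank ker ∂_1 − rank ∂_2 = (21 − 6) − 13 = 2, and the invariant factors of ∂_2 are all 1, so H_1 = Z^2.
  H_2: rank ker ∂_2 − rank ∂_3 = (14 − 13) − 0 = 1, and there is no ∂_3, so H_2 = Z.

H_0 ≅ Z,  H_1 ≅ Z^2,  H_2 ≅ Z.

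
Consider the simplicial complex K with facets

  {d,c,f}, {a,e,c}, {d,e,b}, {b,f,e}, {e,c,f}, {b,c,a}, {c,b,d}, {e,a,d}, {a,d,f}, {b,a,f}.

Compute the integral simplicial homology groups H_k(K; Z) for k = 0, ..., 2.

H_0 ≅ Z,  H_1 ≅ Z/2,  H_2 = 0.

Order the vertices as a < b < c < d < e < f. Listing each simplex with vertices in this order, K has dimension 2 with simplices:

  0-simplices (6): a, b, c, d, e, f
  1-simplices (15): ab, ac, ad, ae, af, bc, bd, be, bf, cd, ce, cf, de, df, ef
  2-simplices (10): abc, abf, ace, ade, adf, bcd, bde, bef, cdf, cef

Hence C_0 ≅ Z^6, C_1 ≅ Z^15, C_2 ≅ Z^10.

Boundary ∂_1: C_1 → C_0 sends each edge [p,q] (with p < q) to q − p.
As a 6×15 matrix over Z this has rank 5, with invariant factors (1,1,1,1,1).

∂_2: C_2 → C_1 maps a triangle to the signed sum of its edges. For instance
  ∂ade = de − ae + ad,
  ∂adf = df − af + ad.
The 15×10 boundary matrix has rank 10 and Smith normal form diag(1,1,1,1,1,1,1,1,1,2).

Computing H_k = (kernel of ∂_k) / (image of ∂_{k+1}):

  H_0: rank C_0 − rank ∂_1 = 6 − 5 = 1, and the invariant factors of ∂_1 are all 1, so H_0 ≅ Z.
  H_1: rank ker ∂_1 − rank ∂_2 = (15 − 5) − 10 = 0, and ∂_2 has invariant factor 2 > 1, so H_1 ≅ Z/2.
  H_2: rank ker ∂_2 − rank ∂_3 = (10 − 10) − 0 = 0, and there is no ∂_3, so H_2 ≅ 0.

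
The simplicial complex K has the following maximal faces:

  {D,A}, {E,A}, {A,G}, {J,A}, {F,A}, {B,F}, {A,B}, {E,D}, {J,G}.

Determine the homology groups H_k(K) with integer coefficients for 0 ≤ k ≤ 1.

Fix the vertex order A < B < D < E < F < G < J and write every simplex with vertices in increasing order. Then dim K = 1 and the simplices of K are:

  0-simplices (7): A, B, D, E, F, G, J
  1-simplices (9): AB, AD, AE, AF, AG, AJ, BF, DE, GJ

Hence C_0 ≅ Z^7, C_1 ≅ Z^9.

Boundary ∂_1: C_1 → C_0 maps an edge to its endpoints' difference, ∂[p,q] = q − p.
This gives a 7×9 integer matrix of rank 6; reducing to Smith normal form yields diagonal entries (1,1,1,1,1,1).

Reading off H_k = ker ∂_k / im ∂_{k+1}:

  H_0: rank C_0 − rank ∂_1 = 7 − 6 = 1, and the invariant factors of ∂_1 are all 1, so H_0 ≅ Z.
  H_1: rank ker ∂_1 − rank ∂_2 = (9 − 6) − 0 = 3, and there is no ∂_2, so H_1 ≅ Z^3.

(K is a triangulation of a wedge of 3 circles.)

H_0 = Z,  H_1 = Z^3.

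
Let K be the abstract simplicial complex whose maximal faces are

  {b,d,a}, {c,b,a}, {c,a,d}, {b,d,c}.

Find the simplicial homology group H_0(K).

H_0 = Z.

Fix the vertex order a < b < c < d and write every simplex with vertices in increasing order. Then dim K = 2 and the simplices of K are:

  0-simplices (4): a, b, c, d
  1-simplices (6): ab, ac, ad, bc, bd, cd
  2-simplices (4): abc, abd, acd, bcd

Hence C_0 ≅ Z^4, C_1 ≅ Z^6, C_2 ≅ Z^4.

∂_1: C_1 → C_0 maps an edge to its endpoints' difference, ∂[p,q] = q − p.
As a 4×6 matrix over Z this has rank 3, with invariant factors (1,1,1).

∂_2: C_2 → C_1 sends each 2-simplex [p,q,r] to [q,r] − [p,r] + [p,q]. For instance
  ∂abc = bc − ac + ab,
  ∂acd = cd − ad + ac.
The 6×4 boundary matrix has rank 3 and Smith normal form diag(1,1,1).

Now H_k = ker ∂_k / im ∂_{k+1}, so:

  H_0: rank C_0 − rank ∂_1 = 4 − 3 = 1, and the invariant factors of ∂_1 are all 1, so H_0 ≅ Z.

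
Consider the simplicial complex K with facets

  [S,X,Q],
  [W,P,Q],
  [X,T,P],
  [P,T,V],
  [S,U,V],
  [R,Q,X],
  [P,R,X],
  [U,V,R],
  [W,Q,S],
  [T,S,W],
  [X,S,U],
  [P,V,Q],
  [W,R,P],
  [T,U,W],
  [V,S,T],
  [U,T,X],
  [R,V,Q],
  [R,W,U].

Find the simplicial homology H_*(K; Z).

Order the vertices as P < Q < R < S < T < U < V < W < X. Listing each simplex with vertices in this order, K has dimension 2 with simplices:

  0-simplices (9): P, Q, R, S, T, U, V, W, X
  1-simplices (27): PQ, PR, PT, PV, PW, PX, QR, QS, QV, QW, QX, RU, RV, RW, RX, ST, SU, SV, SW, SX, TU, TV, TW, TX, UV, UW, UX
  2-simplices (18): PQV, PQW, PRW, PRX, PTV, PTX, QRV, QRX, QSW, QSX, RUV, RUW, STV, STW, SUV, SUX, TUW, TUX

Hence C_0 ≅ Z^9, C_1 ≅ Z^27, C_2 ≅ Z^18.

Boundary ∂_1: C_1 → C_0 maps an edge to its endpoints' difference, ∂[p,q] = q − p.
As a 9×27 matrix over Z this has rank 8, with invariant factors (1,1,1,1,1,1,1,1).

∂_2: C_2 → C_1 acts by ∂[p,q,r] = [q,r] − [p,r] + [p,q]. For instance
  ∂TUW = UW − TW + TU,
  ∂PRW = RW − PW + PR.
The 27×18 boundary matrix has rank 18 and Smith normal form diag(1,1,1,1,1,1,1,1,1,1,1,1,1,1,1,1,1,2).

Reading off H_k = ker ∂_k / im ∂_{k+1}:

  H_0: rank C_0 − rank ∂_1 = 9 − 8 = 1, and the invariant factors of ∂_1 are all 1, so H_0 = Z.
  H_1: rank ker ∂_1 − rank ∂_2 = (27 − 8) − 18 = 1, and ∂_2 has invariant factor 2 > 1, so H_1 = Z ⊕ Z_2.
  H_2: rank ker ∂_2 − rank ∂_3 = (18 − 18) − 0 = 0, and there is no ∂_3, so H_2 = 0.

H_0 ≅ Z,  H_1 ≅ Z ⊕ Z_2,  H_2 = 0.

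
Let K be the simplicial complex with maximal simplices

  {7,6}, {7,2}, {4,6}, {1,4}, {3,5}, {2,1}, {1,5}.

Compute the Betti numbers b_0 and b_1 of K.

Order the vertices as 1 < 2 < 3 < 4 < 5 < 6 < 7. Listing each simplex with vertices in this order, K has dimension 1 with simplices:

  0-simplices (7): [1], [2], [3], [4], [5], [6], [7]
  1-simplices (7): [1,2], [1,4], [1,5], [2,7], [3,5], [4,6], [6,7]

giving chain groups C_0 ≅ Z^7, C_1 ≅ Z^7.

∂_1: C_1 → C_0 sends each edge [p,q] (with p < q) to q − p. For instance
  ∂[1,5] = [5] − [1].
As a 7×7 matrix over Z this has rank 6, with invariant factors (1,1,1,1,1,1).

Reading off H_k = ker ∂_k / im ∂_{k+1}:

  H_0: rank C_0 − rank ∂_1 = 7 − 6 = 1, and the invariant factors of ∂_1 are all 1, so H_0 ≅ Z.
  H_1: rank ker ∂_1 − rank ∂_2 = (7 − 6) − 0 = 1, and there is no ∂_2, so H_1 ≅ Z.

Hence the Betti numbers are b_0 = 1, b_1 = 1.

b_0 = 1, b_1 = 1.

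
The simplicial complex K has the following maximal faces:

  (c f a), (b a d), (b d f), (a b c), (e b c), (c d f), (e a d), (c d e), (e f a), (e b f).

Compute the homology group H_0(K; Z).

Take the total order a < b < c < d < e < f on the vertex set. Then K (dimension 2) consists of the simplices:

  0-simplices (6): a, b, c, d, e, f
  1-simplices (15): ab, ac, ad, ae, af, bc, bd, be, bf, cd, ce, cf, de, df, ef
  2-simplices (10): abc, abd, acf, ade, aef, bce, bdf, bef, cde, cdf

giving chain groups C_0 ≅ Z^6, C_1 ≅ Z^15, C_2 ≅ Z^10.

The boundary map ∂_1: C_1 → C_0 sends each edge [p,q] (with p < q) to q − p. For instance
  ∂bc = c − b.
The 6×15 boundary matrix has rank 5 and Smith normal form diag(1,1,1,1,1).

∂_2: C_2 → C_1 maps a triangle to the signed sum of its edges. For instance
  ∂abc = bc − ac + ab,
  ∂bce = ce − be + bc.
The 15×10 boundary matrix has rank 10 and Smith normal form diag(1,1,1,1,1,1,1,1,1,2).

From H_k ≅ ker(∂_k) / im(∂_{k+1}) we obtain:

  H_0: rank C_0 − rank ∂_1 = 6 − 5 = 1, and the invariant factors of ∂_1 are all 1, so H_0 = Z.

H_0 = Z.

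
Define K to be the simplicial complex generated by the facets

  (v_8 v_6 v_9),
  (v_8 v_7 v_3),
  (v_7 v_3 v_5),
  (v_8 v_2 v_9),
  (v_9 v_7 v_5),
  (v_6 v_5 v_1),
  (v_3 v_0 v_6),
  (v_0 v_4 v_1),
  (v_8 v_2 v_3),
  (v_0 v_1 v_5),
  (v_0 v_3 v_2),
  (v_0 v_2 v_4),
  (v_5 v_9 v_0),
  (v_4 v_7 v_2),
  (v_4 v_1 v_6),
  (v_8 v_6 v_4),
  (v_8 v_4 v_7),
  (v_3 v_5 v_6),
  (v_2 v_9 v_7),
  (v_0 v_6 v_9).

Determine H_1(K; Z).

H_1 = Z ⊕ Z/2.

We work with the vertex ordering v_0 < v_1 < v_2 < v_3 < v_4 < v_5 < v_6 < v_7 < v_8 < v_9. The simplices of K, each written with vertices in increasing order, are:

  0-simplices (10): [v_0], [v_1], [v_2], [v_3], [v_4], [v_5], [v_6], [v_7], [v_8], [v_9]
  1-simplices (30): (30 of them)
  2-simplices (20): (20 of them)

Hence C_0 ≅ Z^10, C_1 ≅ Z^30, C_2 ≅ Z^20.

∂_1: C_1 → C_0 maps an edge to its endpoints' difference, ∂[p,q] = q − p.
The resulting 10×30 matrix has rank 9, and its Smith normal form has invariant factors (1,1,1,1,1,1,1,1,1).

Boundary ∂_2: C_2 → C_1 maps a triangle to the signed sum of its edges. For instance
  ∂[v_0,v_2,v_4] = [v_2,v_4] − [v_0,v_4] + [v_0,v_2],
  ∂[v_0,v_6,v_9] = [v_6,v_9] − [v_0,v_9] + [v_0,v_6].
The resulting 30×20 matrix has rank 20, and its Smith normal form has invariant factors (1,1,1,1,1,1,1,1,1,1,1,1,1,1,1,1,1,1,1,2).

Now H_k = ker ∂_k / im ∂_{k+1}, so:

  H_1: rank ker ∂_1 − rank ∂_2 = (30 − 9) − 20 = 1, and ∂_2 has invariant factor 2 > 1, so H_1 = Z ⊕ Z/2.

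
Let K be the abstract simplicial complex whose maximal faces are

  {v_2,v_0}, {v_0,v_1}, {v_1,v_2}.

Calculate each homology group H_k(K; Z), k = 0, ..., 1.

Fix the vertex order v_0 < v_1 < v_2 and write every simplex with vertices in increasing order. Then dim K = 1 and the simplices of K are:

  0-simplices (3): [v_0], [v_1], [v_2]
  1-simplices (3): [v_0,v_1], [v_0,v_2], [v_1,v_2]

Hence C_0 ≅ Z^3, C_1 ≅ Z^3.

Boundary ∂_1: C_1 → C_0 sends each edge [p,q] (with p < q) to q − p. For instance
  ∂[v_1,v_2] = [v_2] − [v_1].
The resulting 3×3 matrix has rank 2, and its Smith normal form has invariant factors (1,1).

Reading off H_k = ker ∂_k / im ∂_{k+1}:

  H_0: rank C_0 − rank ∂_1 = 3 − 2 = 1, and the invariant factors of ∂_1 are all 1, so H_0 = Z.
  H_1: rank ker ∂_1 − rank ∂_2 = (3 − 2) − 0 = 1, and there is no ∂_2, so H_1 = Z.

As a check, the Euler characteristic is 3 − 3 = 0, which agrees with 1 − 1 = 0.

H_0 ≅ Z,  H_1 ≅ Z.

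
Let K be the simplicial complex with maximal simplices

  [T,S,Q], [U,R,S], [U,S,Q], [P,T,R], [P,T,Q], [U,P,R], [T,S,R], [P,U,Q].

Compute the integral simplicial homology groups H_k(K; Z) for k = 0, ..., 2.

Take the total order P < Q < R < S < T < U on the vertex set. Then K (dimension 2) consists of the simplices:

  0-simplices (6): P, Q, R, S, T, U
  1-simplices (12): PQ, PR, PT, PU, QS, QT, QU, RS, RT, RU, ST, SU
  2-simplices (8): PQT, PQU, PRT, PRU, QST, QSU, RST, RSU

so the chain groups are C_0 ≅ Z^6, C_1 ≅ Z^12, C_2 ≅ Z^8.

Boundary ∂_1: C_1 → C_0 is given by ∂[p,q] = [q] − [p]. For instance
  ∂QU = U − Q.
The 6×12 boundary matrix has rank 5 and Smith normal form diag(1,1,1,1,1).

Boundary ∂_2: C_2 → C_1 maps a triangle to the signed sum of its edges. For instance
  ∂QSU = SU − QU + QS,
  ∂PQU = QU − PU + PQ.
The resulting 12×8 matrix has rank 7, and its Smith normal form has invariant factors (1,1,1,1,1,1,1).

Reading off H_k = ker ∂_k / im ∂_{k+1}:

  H_0: rank C_0 − rank ∂_1 = 6 − 5 = 1, and the invariant factors of ∂_1 are all 1, so H_0 ≅ Z.
  H_1: rank ker ∂_1 − rank ∂_2 = (12 − 5) − 7 = 0, and the invariant factors of ∂_2 are all 1, so H_1 ≅ 0.
  H_2: rank ker ∂_2 − rank ∂_3 = (8 − 7) − 0 = 1, and there is no ∂_3, so H_2 ≅ Z.

As a check, the Euler characteristic is 6 − 12 + 8 = 2, which agrees with 1 − 0 + 1 = 2.

H_0 = Z,  H_1 = 0,  H_2 = Z.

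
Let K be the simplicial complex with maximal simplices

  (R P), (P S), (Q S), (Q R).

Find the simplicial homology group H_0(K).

Take the total order P < Q < R < S on the vertex set. Then K (dimension 1) consists of the simplices:

  0-simplices (4): P, Q, R, S
  1-simplices (4): PR, PS, QR, QS

Hence C_0 ≅ Z^4, C_1 ≅ Z^4.

The boundary map ∂_1: C_1 → C_0 sends each edge [p,q] (with p < q) to q − p.
This gives a 4×4 integer matrix of rank 3; reducing to Smith normal form yields diagonal entries (1,1,1).

Reading off H_k = ker ∂_k / im ∂_{k+1}:

  H_0: rank C_0 − rank ∂_1 = 4 − 3 = 1, and the invariant factors of ∂_1 are all 1, so H_0 ≅ Z.

H_0 = Z.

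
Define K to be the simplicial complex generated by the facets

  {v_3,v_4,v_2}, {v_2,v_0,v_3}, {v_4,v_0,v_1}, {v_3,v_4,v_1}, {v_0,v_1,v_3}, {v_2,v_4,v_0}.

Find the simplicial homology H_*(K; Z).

H_0 = Z,  H_1 = 0,  H_2 = Z.

Take the total order v_0 < v_1 < v_2 < v_3 < v_4 on the vertex set. Then K (dimension 2) consists of the simplices:

  0-simplices (5): [v_0], [v_1], [v_2], [v_3], [v_4]
  1-simplices (9): [v_0,v_1], [v_0,v_2], [v_0,v_3], [v_0,v_4], [v_1,v_3], [v_1,v_4], [v_2,v_3], [v_2,v_4], [v_3,v_4]
  2-simplices (6): [v_0,v_1,v_3], [v_0,v_1,v_4], [v_0,v_2,v_3], [v_0,v_2,v_4], [v_1,v_3,v_4], [v_2,v_3,v_4]

so the chain groups are C_0 ≅ Z^5, C_1 ≅ Z^9, C_2 ≅ Z^6.

Boundary ∂_1: C_1 → C_0 is given by ∂[p,q] = [q] − [p]. For instance
  ∂[v_3,v_4] = [v_4] − [v_3].
The resulting 5×9 matrix has rank 4, and its Smith normal form has invariant factors (1,1,1,1).

Boundary ∂_2: C_2 → C_1 sends each 2-simplex [p,q,r] to [q,r] − [p,r] + [p,q]. For instance
  ∂[v_0,v_1,v_4] = [v_1,v_4] − [v_0,v_4] + [v_0,v_1],
  ∂[v_0,v_2,v_3] = [v_2,v_3] − [v_0,v_3] + [v_0,v_2].
The resulting 9×6 matrix has rank 5, and its Smith normal form has invariant factors (1,1,1,1,1).

Now H_k = ker ∂_k / im ∂_{k+1}, so:

  H_0: rank C_0 − rank ∂_1 = 5 − 4 = 1, and the invariant factors of ∂_1 are all 1, so H_0 = Z.
  H_1: rank ker ∂_1 − rank ∂_2 = (9 − 4) − 5 = 0, and the invariant factors of ∂_2 are all 1, so H_1 = 0.
  H_2: rank ker ∂_2 − rank ∂_3 = (6 − 5) − 0 = 1, and there is no ∂_3, so H_2 = Z.

As a check, the Euler characteristic is 5 − 9 + 6 = 2, which agrees with 1 − 0 + 1 = 2.
(K is a triangulation of the 2-sphere S^2.)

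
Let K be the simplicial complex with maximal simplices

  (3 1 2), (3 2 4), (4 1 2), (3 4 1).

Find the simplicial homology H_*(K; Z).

H_0 ≅ Z,  H_1 = 0,  H_2 ≅ Z.

Take the total order 1 < 2 < 3 < 4 on the vertex set. Then K (dimension 2) consists of the simplices:

  0-simplices (4): [1], [2], [3], [4]
  1-simplices (6): [1,2], [1,3], [1,4], [2,3], [2,4], [3,4]
  2-simplices (4): [1,2,3], [1,2,4], [1,3,4], [2,3,4]

so the chain groups are C_0 ≅ Z^4, C_1 ≅ Z^6, C_2 ≅ Z^4.

The boundary map ∂_1: C_1 → C_0 sends each edge [p,q] (with p < q) to q − p. For instance
  ∂[1,4] = [4] − [1].
This gives a 4×6 integer matrix of rank 3; reducing to Smith normal form yields diagonal entries (1,1,1).

∂_2: C_2 → C_1 sends each 2-simplex [p,q,r] to [q,r] − [p,r] + [p,q]. For instance
  ∂[1,2,4] = [2,4] − [1,4] + [1,2],
  ∂[2,3,4] = [3,4] − [2,4] + [2,3].
This gives a 6×4 integer matrix of rank 3; reducing to Smith normal form yields diagonal entries (1,1,1).

Reading off H_k = ker ∂_k / im ∂_{k+1}:

  H_0: rank C_0 − rank ∂_1 = 4 − 3 = 1, and the invariant factors of ∂_1 are all 1, so H_0 = Z.
  H_1: rank ker ∂_1 − rank ∂_2 = (6 − 3) − 3 = 0, and the invariant factors of ∂_2 are all 1, so H_1 = 0.
  H_2: rank ker ∂_2 − rank ∂_3 = (4 − 3) − 0 = 1, and there is no ∂_3, so H_2 = Z.

As a check, the Euler characteristic is 4 − 6 + 4 = 2, which agrees with 1 − 0 + 1 = 2.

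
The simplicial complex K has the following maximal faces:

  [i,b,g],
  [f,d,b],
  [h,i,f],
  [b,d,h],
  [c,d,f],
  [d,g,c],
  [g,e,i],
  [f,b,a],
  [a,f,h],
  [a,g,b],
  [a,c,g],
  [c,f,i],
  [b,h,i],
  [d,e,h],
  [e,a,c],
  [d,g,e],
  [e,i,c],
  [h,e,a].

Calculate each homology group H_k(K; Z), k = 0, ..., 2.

Fix the vertex order a < b < c < d < e < f < g < h < i and write every simplex with vertices in increasing order. Then dim K = 2 and the simplices of K are:

  0-simplices (9): a, b, c, d, e, f, g, h, i
  1-simplices (27): ab, ac, ae, af, ag, ah, bd, bf, bg, bh, bi, cd, ce, cf, cg, ci, de, df, dg, dh, eg, eh, ei, fh, fi, gi, hi
  2-simplices (18): abf, abg, ace, acg, aeh, afh, bdf, bdh, bgi, bhi, cdf, cdg, cei, cfi, deg, deh, egi, fhi

so the chain groups are C_0 ≅ Z^9, C_1 ≅ Z^27, C_2 ≅ Z^18.

Boundary ∂_1: C_1 → C_0 maps an edge to its endpoints' difference, ∂[p,q] = q − p. For instance
  ∂bi = i − b.
The resulting 9×27 matrix has rank 8, and its Smith normal form has invariant factors (1,1,1,1,1,1,1,1).

The boundary map ∂_2: C_2 → C_1 sends each 2-simplex [p,q,r] to [q,r] − [p,r] + [p,q]. For instance
  ∂deh = eh − dh + de,
  ∂cdg = dg − cg + cd.
The 27×18 boundary matrix has rank 18 and Smith normal form diag(1,1,1,1,1,1,1,1,1,1,1,1,1,1,1,1,1,2).

Computing H_k = (kernel of ∂_k) / (image of ∂_{k+1}):

  H_0: rank C_0 − rank ∂_1 = 9 − 8 = 1, and the invariant factors of ∂_1 are all 1, so H_0 ≅ Z.
  H_1: rank ker ∂_1 − rank ∂_2 = (27 − 8) − 18 = 1, and ∂_2 has invariant factor 2 > 1, so H_1 ≅ Z × Z/2.
  H_2: rank ker ∂_2 − rank ∂_3 = (18 − 18) − 0 = 0, and there is no ∂_3, so H_2 ≅ 0.

As a check, the Euler characteristic is 9 − 27 + 18 = 0, which agrees with 1 − 1 + 0 = 0.
(K is a triangulation of the Klein bottle.)

H_0 = Z,  H_1 = Z × Z/2,  H_2 = 0.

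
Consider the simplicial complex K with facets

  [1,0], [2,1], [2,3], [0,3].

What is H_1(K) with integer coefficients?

H_1 = Z.

K has 4 vertices, 4 edges.
rank ∂_1 = 3, rank ∂_2 = 0 ⇒ b_1 = 4 − 3 − 0 = 1. So H_1 = Z.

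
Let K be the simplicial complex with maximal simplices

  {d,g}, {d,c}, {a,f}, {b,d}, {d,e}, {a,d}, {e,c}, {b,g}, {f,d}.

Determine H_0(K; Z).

We work with the vertex ordering a < b < c < d < e < f < g. The simplices of K, each written with vertices in increasing order, are:

  0-simplices (7): a, b, c, d, e, f, g
  1-simplices (9): ad, af, bd, bg, cd, ce, de, df, dg

giving chain groups C_0 ≅ Z^7, C_1 ≅ Z^9.

Boundary ∂_1: C_1 → C_0 sends each edge [p,q] (with p < q) to q − p. For instance
  ∂de = e − d.
As a 7×9 matrix over Z this has rank 6, with invariant factors (1,1,1,1,1,1).

From H_k ≅ ker(∂_k) / im(∂_{k+1}) we obtain:

  H_0: rank C_0 − rank ∂_1 = 7 − 6 = 1, and the invariant factors of ∂_1 are all 1, so H_0 ≅ Z.

H_0 ≅ Z.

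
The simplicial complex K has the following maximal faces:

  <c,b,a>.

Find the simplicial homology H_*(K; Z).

We work with the vertex ordering a < b < c. The simplices of K, each written with vertices in increasing order, are:

  0-simplices (3): a, b, c
  1-simplices (3): ab, ac, bc
  2-simplices (1): abc

Hence C_0 ≅ Z^3, C_1 ≅ Z^3, C_2 ≅ Z^1.

∂_1: C_1 → C_0 maps an edge to its endpoints' difference, ∂[p,q] = q − p. For instance
  ∂ab = b − a.
This gives a 3×3 integer matrix of rank 2; reducing to Smith normal form yields diagonal entries (1,1).

The boundary map ∂_2: C_2 → C_1 acts by ∂[p,q,r] = [q,r] − [p,r] + [p,q]. For instance
  ∂abc = bc − ac + ab.
The resulting 3×1 matrix has rank 1, and its Smith normal form has invariant factors (1).

From H_k ≅ ker(∂_k) / im(∂_{k+1}) we obtain:

  H_0: rank C_0 − rank ∂_1 = 3 − 2 = 1, and the invariant factors of ∂_1 are all 1, so H_0 ≅ Z.
  H_1: rank ker ∂_1 − rank ∂_2 = (3 − 2) − 1 = 0, and the invariant factors of ∂_2 are all 1, so H_1 ≅ 0.
  H_2: rank ker ∂_2 − rank ∂_3 = (1 − 1) − 0 = 0, and there is no ∂_3, so H_2 ≅ 0.

H_0 = Z,  H_1 = 0,  H_2 = 0.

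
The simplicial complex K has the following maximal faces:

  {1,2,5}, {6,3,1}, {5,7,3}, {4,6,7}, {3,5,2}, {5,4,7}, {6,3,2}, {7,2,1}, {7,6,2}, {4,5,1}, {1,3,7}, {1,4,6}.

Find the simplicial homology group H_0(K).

K has 7 vertices, 18 edges, 12 triangles.
rank ∂_0 = 0, rank ∂_1 = 6 ⇒ b_0 = 7 − 0 − 6 = 1; all invariant factors of ∂_1 are 1 so no torsion. So H_0 ≅ Z.

H_0 = Z.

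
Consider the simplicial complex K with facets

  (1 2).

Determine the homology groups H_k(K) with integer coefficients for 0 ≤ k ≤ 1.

H_0 = Z,  H_1 = 0.

Take the total order 1 < 2 on the vertex set. Then K (dimension 1) consists of the simplices:

  0-simplices (2): [1], [2]
  1-simplices (1): [1,2]

so the chain groups are C_0 ≅ Z^2, C_1 ≅ Z^1.

∂_1: C_1 → C_0 sends each edge [p,q] (with p < q) to q − p. For instance
  ∂[1,2] = [2] − [1].
The resulting 2×1 matrix has rank 1, and its Smith normal form has invariant factors (1).

From H_k ≅ ker(∂_k) / im(∂_{k+1}) we obtain:

  H_0: rank C_0 − rank ∂_1 = 2 − 1 = 1, and the invariant factors of ∂_1 are all 1, so H_0 ≅ Z.
  H_1: rank ker ∂_1 − rank ∂_2 = (1 − 1) − 0 = 0, and there is no ∂_2, so H_1 ≅ 0.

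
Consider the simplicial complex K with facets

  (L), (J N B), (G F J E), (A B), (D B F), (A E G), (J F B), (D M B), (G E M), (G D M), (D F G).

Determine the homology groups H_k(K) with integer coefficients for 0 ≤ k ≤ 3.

Take the total order A < B < D < E < F < G < J < L < M < N on the vertex set. Then K (dimension 3) consists of the simplices:

  0-simplices (10): A, B, D, E, F, G, J, L, M, N
  1-simplices (20): AB, AE, AG, BD, BF, BJ, BM, BN, DF, DG, DM, EF, EG, EJ, EM, FG, FJ, GJ, GM, JN
  2-simplices (12): AEG, BDF, BDM, BFJ, BJN, DFG, DGM, EFG, EFJ, EGJ, EGM, FGJ
  3-simplices (1): EFGJ

so the chain groups are C_0 ≅ Z^10, C_1 ≅ Z^20, C_2 ≅ Z^12, C_3 ≅ Z^1.

The boundary map ∂_1: C_1 → C_0 sends each edge [p,q] (with p < q) to q − p.
The resulting 10×20 matrix has rank 8, and its Smith normal form has invariant factors (1,1,1,1,1,1,1,1).

The boundary map ∂_2: C_2 → C_1 sends each 2-simplex [p,q,r] to [q,r] − [p,r] + [p,q]. For instance
  ∂EFJ = FJ − EJ + EF,
  ∂EFG = FG − EG + EF.
The 20×12 boundary matrix has rank 11 and Smith normal form diag(1,1,1,1,1,1,1,1,1,1,1).

The boundary map ∂_3: C_3 → C_2 sends each 3-simplex σ to the alternating sum Σ_i (−1)^i (σ with its i-th vertex removed). For instance
  ∂EFGJ = FGJ − EGJ + EFJ − EFG.
The resulting 12×1 matrix has rank 1, and its Smith normal form has invariant factors (1).

From H_k ≅ ker(∂_k) / im(∂_{k+1}) we obtain:

  H_0: rank C_0 − rank ∂_1 = 10 − 8 = 2, and the invariant factors of ∂_1 are all 1, so H_0 = Z^2.
  H_1: rank ker ∂_1 − rank ∂_2 = (20 − 8) − 11 = 1, and the invariant factors of ∂_2 are all 1, so H_1 = Z.
  H_2: rank ker ∂_2 − rank ∂_3 = (12 − 11) − 1 = 0, and the invariant factors of ∂_3 are all 1, so H_2 = 0.
  H_3: rank ker ∂_3 − rank ∂_4 = (1 − 1) − 0 = 0, and there is no ∂_4, so H_3 = 0.

H_0 = Z^2,  H_1 = Z,  H_2 = 0,  H_3 = 0.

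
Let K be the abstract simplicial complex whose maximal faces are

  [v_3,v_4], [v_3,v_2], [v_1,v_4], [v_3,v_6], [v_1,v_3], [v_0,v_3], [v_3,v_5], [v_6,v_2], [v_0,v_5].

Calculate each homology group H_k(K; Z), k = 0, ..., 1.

H_0 ≅ Z,  H_1 ≅ Z^3.

Order the vertices as v_0 < v_1 < v_2 < v_3 < v_4 < v_5 < v_6. Listing each simplex with vertices in this order, K has dimension 1 with simplices:

  0-simplices (7): [v_0], [v_1], [v_2], [v_3], [v_4], [v_5], [v_6]
  1-simplices (9): [v_0,v_3], [v_0,v_5], [v_1,v_3], [v_1,v_4], [v_2,v_3], [v_2,v_6], [v_3,v_4], [v_3,v_5], [v_3,v_6]

Hence C_0 ≅ Z^7, C_1 ≅ Z^9.

Boundary ∂_1: C_1 → C_0 sends each edge [p,q] (with p < q) to q − p.
As a 7×9 matrix over Z this has rank 6, with invariant factors (1,1,1,1,1,1).

From H_k ≅ ker(∂_k) / im(∂_{k+1}) we obtain:

  H_0: rank C_0 − rank ∂_1 = 7 − 6 = 1, and the invariant factors of ∂_1 are all 1, so H_0 ≅ Z.
  H_1: rank ker ∂_1 − rank ∂_2 = (9 − 6) − 0 = 3, and there is no ∂_2, so H_1 ≅ Z^3.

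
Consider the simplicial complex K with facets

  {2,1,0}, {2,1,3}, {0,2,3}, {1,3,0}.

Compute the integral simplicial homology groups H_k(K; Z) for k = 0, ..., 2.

K has 4 vertices, 6 edges, 4 triangles.
rank ∂_0 = 0, rank ∂_1 = 3 ⇒ b_0 = 4 − 0 − 3 = 1; all invariant factors of ∂_1 are 1 so no torsion. So H_0 ≅ Z.
rank ∂_1 = 3, rank ∂_2 = 3 ⇒ b_1 = 6 − 3 − 3 = 0; all invariant factors of ∂_2 are 1 so no torsion. So H_1 ≅ 0.
rank ∂_2 = 3, rank ∂_3 = 0 ⇒ b_2 = 4 − 3 − 0 = 1. So H_2 ≅ Z.

H_0 = Z,  H_1 = 0,  H_2 = Z.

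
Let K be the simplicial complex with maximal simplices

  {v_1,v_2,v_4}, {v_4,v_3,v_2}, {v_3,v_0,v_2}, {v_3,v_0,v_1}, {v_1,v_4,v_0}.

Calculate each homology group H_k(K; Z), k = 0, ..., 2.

We work with the vertex ordering v_0 < v_1 < v_2 < v_3 < v_4. The simplices of K, each written with vertices in increasing order, are:

  0-simplices (5): [v_0], [v_1], [v_2], [v_3], [v_4]
  1-simplices (10): [v_0,v_1], [v_0,v_2], [v_0,v_3], [v_0,v_4], [v_1,v_2], [v_1,v_3], [v_1,v_4], [v_2,v_3], [v_2,v_4], [v_3,v_4]
  2-simplices (5): [v_0,v_1,v_3], [v_0,v_1,v_4], [v_0,v_2,v_3], [v_1,v_2,v_4], [v_2,v_3,v_4]

so the chain groups are C_0 ≅ Z^5, C_1 ≅ Z^10, C_2 ≅ Z^5.

The boundary map ∂_1: C_1 → C_0 maps an edge to its endpoints' difference, ∂[p,q] = q − p. For instance
  ∂[v_2,v_4] = [v_4] − [v_2].
As a 5×10 matrix over Z this has rank 4, with invariant factors (1,1,1,1).

Boundary ∂_2: C_2 → C_1 acts by ∂[p,q,r] = [q,r] − [p,r] + [p,q]. For instance
  ∂[v_0,v_1,v_3] = [v_1,v_3] − [v_0,v_3] + [v_0,v_1],
  ∂[v_0,v_1,v_4] = [v_1,v_4] − [v_0,v_4] + [v_0,v_1].
As a 10×5 matrix over Z this has rank 5, with invariant factors (1,1,1,1,1).

Computing H_k = (kernel of ∂_k) / (image of ∂_{k+1}):

  H_0: rank C_0 − rank ∂_1 = 5 − 4 = 1, and the invariant factors of ∂_1 are all 1, so H_0 ≅ Z.
  H_1: rank ker ∂_1 − rank ∂_2 = (10 − 4) − 5 = 1, and the invariant factors of ∂_2 are all 1, so H_1 ≅ Z.
  H_2: rank ker ∂_2 − rank ∂_3 = (5 − 5) − 0 = 0, and there is no ∂_3, so H_2 ≅ 0.

As a check, the Euler characteristic is 5 − 10 + 5 = 0, which agrees with 1 − 1 + 0 = 0.

H_0 ≅ Z,  H_1 ≅ Z,  H_2 = 0.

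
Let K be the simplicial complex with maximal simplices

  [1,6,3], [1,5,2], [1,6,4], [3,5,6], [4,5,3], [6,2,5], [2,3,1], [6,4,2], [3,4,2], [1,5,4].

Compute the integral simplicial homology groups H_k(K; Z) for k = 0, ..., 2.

Fix the vertex order 1 < 2 < 3 < 4 < 5 < 6 and write every simplex with vertices in increasing order. Then dim K = 2 and the simplices of K are:

  0-simplices (6): [1], [2], [3], [4], [5], [6]
  1-simplices (15): [1,2], [1,3], [1,4], [1,5], [1,6], [2,3], [2,4], [2,5], [2,6], [3,4], [3,5], [3,6], [4,5], [4,6], [5,6]
  2-simplices (10): [1,2,3], [1,2,5], [1,3,6], [1,4,5], [1,4,6], [2,3,4], [2,4,6], [2,5,6], [3,4,5], [3,5,6]

Hence C_0 ≅ Z^6, C_1 ≅ Z^15, C_2 ≅ Z^10.

∂_1: C_1 → C_0 is given by ∂[p,q] = [q] − [p]. For instance
  ∂[1,3] = [3] − [1].
This gives a 6×15 integer matrix of rank 5; reducing to Smith normal form yields diagonal entries (1,1,1,1,1).

∂_2: C_2 → C_1 sends each 2-simplex [p,q,r] to [q,r] − [p,r] + [p,q]. For instance
  ∂[1,2,5] = [2,5] − [1,5] + [1,2],
  ∂[1,2,3] = [2,3] − [1,3] + [1,2].
As a 15×10 matrix over Z this has rank 10, with invariant factors (1,1,1,1,1,1,1,1,1,2).

Reading off H_k = ker ∂_k / im ∂_{k+1}:

  H_0: rank C_0 − rank ∂_1 = 6 − 5 = 1, and the invariant factors of ∂_1 are all 1, so H_0 ≅ Z.
  H_1: rank ker ∂_1 − rank ∂_2 = (15 − 5) − 10 = 0, and ∂_2 has invariant factor 2 > 1, so H_1 ≅ Z/2.
  H_2: rank ker ∂_2 − rank ∂_3 = (10 − 10) − 0 = 0, and there is no ∂_3, so H_2 ≅ 0.

H_0 ≅ Z,  H_1 ≅ Z/2,  H_2 = 0.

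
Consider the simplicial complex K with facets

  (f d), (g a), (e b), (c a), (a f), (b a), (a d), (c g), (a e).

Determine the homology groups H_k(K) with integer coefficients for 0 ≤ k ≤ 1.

H_0 ≅ Z,  H_1 ≅ Z^3.

Take the total order a < b < c < d < e < f < g on the vertex set. Then K (dimension 1) consists of the simplices:

  0-simplices (7): a, b, c, d, e, f, g
  1-simplices (9): ab, ac, ad, ae, af, ag, be, cg, df

giving chain groups C_0 ≅ Z^7, C_1 ≅ Z^9.

∂_1: C_1 → C_0 sends each edge [p,q] (with p < q) to q − p.
This gives a 7×9 integer matrix of rank 6; reducing to Smith normal form yields diagonal entries (1,1,1,1,1,1).

Computing H_k = (kernel of ∂_k) / (image of ∂_{k+1}):

  H_0: rank C_0 − rank ∂_1 = 7 − 6 = 1, and the invariant factors of ∂_1 are all 1, so H_0 = Z.
  H_1: rank ker ∂_1 − rank ∂_2 = (9 − 6) − 0 = 3, and there is no ∂_2, so H_1 = Z^3.

As a check, the Euler characteristic is 7 − 9 = -2, which agrees with 1 − 3 = -2.
(K is a triangulation of a wedge of 3 circles.)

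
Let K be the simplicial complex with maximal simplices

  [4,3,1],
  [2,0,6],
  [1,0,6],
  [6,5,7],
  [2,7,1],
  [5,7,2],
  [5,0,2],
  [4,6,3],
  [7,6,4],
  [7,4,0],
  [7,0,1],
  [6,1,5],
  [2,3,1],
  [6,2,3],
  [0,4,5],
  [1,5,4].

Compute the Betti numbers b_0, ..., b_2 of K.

We work with the vertex ordering 0 < 1 < 2 < 3 < 4 < 5 < 6 < 7. The simplices of K, each written with vertices in increasing order, are:

  0-simplices (8): [0], [1], [2], [3], [4], [5], [6], [7]
  1-simplices (24): (24 of them)
  2-simplices (16): [0,1,6], [0,1,7], [0,2,5], [0,2,6], [0,4,5], [0,4,7], [1,2,3], [1,2,7], [1,3,4], [1,4,5], [1,5,6], [2,3,6], [2,5,7], [3,4,6], [4,6,7], [5,6,7]

so the chain groups are C_0 ≅ Z^8, C_1 ≅ Z^24, C_2 ≅ Z^16.

The boundary map ∂_1: C_1 → C_0 maps an edge to its endpoints' difference, ∂[p,q] = q − p.
The resulting 8×24 matrix has rank 7, and its Smith normal form has invariant factors (1,1,1,1,1,1,1).

Boundary ∂_2: C_2 → C_1 maps a triangle to the signed sum of its edges. For instance
  ∂[1,4,5] = [4,5] − [1,5] + [1,4],
  ∂[1,3,4] = [3,4] − [1,4] + [1,3].
This gives a 24×16 integer matrix of rank 15; reducing to Smith normal form yields diagonal entries (1,1,1,1,1,1,1,1,1,1,1,1,1,1,1).

Computing H_k = (kernel of ∂_k) / (image of ∂_{k+1}):

  H_0: rank C_0 − rank ∂_1 = 8 − 7 = 1, and the invariant factors of ∂_1 are all 1, so H_0 = Z.
  H_1: rank ker ∂_1 − rank ∂_2 = (24 − 7) − 15 = 2, and the invariant factors of ∂_2 are all 1, so H_1 = Z^2.
  H_2: rank ker ∂_2 − rank ∂_3 = (16 − 15) − 0 = 1, and there is no ∂_3, so H_2 = Z.

Hence the Betti numbers are b_0 = 1, b_1 = 2, b_2 = 1.

b_0 = 1, b_1 = 2, b_2 = 1.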